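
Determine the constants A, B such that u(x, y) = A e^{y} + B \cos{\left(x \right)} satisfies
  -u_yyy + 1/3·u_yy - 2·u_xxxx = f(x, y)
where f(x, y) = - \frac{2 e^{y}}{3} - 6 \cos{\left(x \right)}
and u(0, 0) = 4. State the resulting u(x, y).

Substitute the ansatz u = A e^{y} + B \cos{\left(x \right)} into the left-hand side.
Derivatives of the ansatz:
  u_yyy = A e^{y}
  u_yy = A e^{y}
  u_xxxx = B \cos{\left(x \right)}
Term by term:
  -u_yyy = - A e^{y}
  1/3·u_yy = \frac{A e^{y}}{3}
  -2·u_xxxx = - 2 B \cos{\left(x \right)}
So the left-hand side equals
  - \frac{2 A e^{y}}{3} - 2 B \cos{\left(x \right)}
This must equal f(x, y) = - \frac{2 e^{y}}{3} - 6 \cos{\left(x \right)} identically.
Matching coefficients of the independent functions:
  [e^{y}]:  - \frac{2 A}{3} = - \frac{2}{3}
  [\cos{\left(x \right)}]:  - 2 B = -6
Solving: A = 1, B = 3.
Check against the point condition:
  u(0, 0) = 4  ⟹  A + B = 4  ✓
Hence u(x, y) = e^{y} + 3 \cos{\left(x \right)}.

Answer: u(x, y) = e^{y} + 3 \cos{\left(x \right)}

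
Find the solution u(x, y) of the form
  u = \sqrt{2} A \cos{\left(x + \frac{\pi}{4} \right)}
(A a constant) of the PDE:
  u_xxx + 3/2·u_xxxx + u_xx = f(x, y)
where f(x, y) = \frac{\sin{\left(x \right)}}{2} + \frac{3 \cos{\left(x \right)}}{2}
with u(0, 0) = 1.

Substitute the ansatz u = \sqrt{2} A \cos{\left(x + \frac{\pi}{4} \right)} into the left-hand side.
Derivatives of the ansatz:
  u_xxx = \sqrt{2} A \sin{\left(x + \frac{\pi}{4} \right)}
  u_xxxx = \sqrt{2} A \cos{\left(x + \frac{\pi}{4} \right)}
  u_xx = - \sqrt{2} A \cos{\left(x + \frac{\pi}{4} \right)}
Term by term:
  u_xxx = \sqrt{2} A \sin{\left(x + \frac{\pi}{4} \right)}
  3/2·u_xxxx = \frac{3 \sqrt{2} A \cos{\left(x + \frac{\pi}{4} \right)}}{2}
  u_xx = - \sqrt{2} A \cos{\left(x + \frac{\pi}{4} \right)}
So the left-hand side equals
  \sqrt{2} A \sin{\left(x + \frac{\pi}{4} \right)} + \frac{\sqrt{2} A \cos{\left(x + \frac{\pi}{4} \right)}}{2}
This must equal f(x, y) identically; expanded, f = \sqrt{2} \sin{\left(x + \frac{\pi}{4} \right)} + \frac{\sqrt{2} \cos{\left(x + \frac{\pi}{4} \right)}}{2}.
Matching coefficients of the independent functions:
  [\sqrt{2} \sin{\left(x + \frac{\pi}{4} \right)}]:  A = 1
  [\sqrt{2} \cos{\left(x + \frac{\pi}{4} \right)}]:  \frac{A}{2} = \frac{1}{2}
Solving: A = 1.
Check against the point condition:
  u(0, 0) = 1  ⟹  A = 1  ✓
Hence u(x, y) = \sqrt{2} \cos{\left(x + \frac{\pi}{4} \right)}.

Answer: u(x, y) = \sqrt{2} \cos{\left(x + \frac{\pi}{4} \right)}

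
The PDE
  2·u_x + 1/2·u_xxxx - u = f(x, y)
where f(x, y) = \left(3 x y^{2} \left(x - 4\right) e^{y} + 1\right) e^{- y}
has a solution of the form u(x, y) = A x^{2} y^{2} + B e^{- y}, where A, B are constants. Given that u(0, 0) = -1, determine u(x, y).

Answer: u(x, y) = - 3 x^{2} y^{2} - e^{- y}

Derivation:
Substitute the ansatz u = A x^{2} y^{2} + B e^{- y} into the left-hand side.
Derivatives of the ansatz:
  u_x = 2 A x y^{2}
  u_xxxx = 0
Term by term:
  2·u_x = 4 A x y^{2}
  1/2·u_xxxx = 0
  -u = - A x^{2} y^{2} - B e^{- y}
So the left-hand side equals
  - A x^{2} y^{2} + 4 A x y^{2} - B e^{- y}
This must equal f(x, y) identically; expanded, f = 3 x^{2} y^{2} - 12 x y^{2} + e^{- y}.
Matching coefficients of the independent functions:
  [x y^{2}]:  4 A = -12
  [x^{2} y^{2}]:  - A = 3
  [e^{- y}]:  - B = 1
Solving: A = -3, B = -1.
Check against the point condition:
  u(0, 0) = -1  ⟹  B = -1  ✓
Hence u(x, y) = - 3 x^{2} y^{2} - e^{- y}.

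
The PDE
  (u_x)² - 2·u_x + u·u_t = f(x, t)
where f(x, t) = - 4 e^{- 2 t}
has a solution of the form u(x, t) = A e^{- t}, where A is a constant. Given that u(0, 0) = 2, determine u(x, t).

Substitute the ansatz u = A e^{- t} into the left-hand side.
Derivatives of the ansatz:
  u_x = 0
  u_t = - A e^{- t}
Term by term:
  (u_x)² = 0
  -2·u_x = 0
  u·u_t = - A^{2} e^{- 2 t}
So the left-hand side equals
  - A^{2} e^{- 2 t}
This must equal f(x, t) = - 4 e^{- 2 t} identically.
Matching coefficients of the independent functions:
  [e^{- 2 t}]:  - A^{2} = -4
These equations allow (A) = (-2) or (2).
Impose the point condition(s):
  u(0, 0) = 2  ⟹  A = 2
Only A = 2 satisfies everything.
Hence u(x, t) = 2 e^{- t}.

Answer: u(x, t) = 2 e^{- t}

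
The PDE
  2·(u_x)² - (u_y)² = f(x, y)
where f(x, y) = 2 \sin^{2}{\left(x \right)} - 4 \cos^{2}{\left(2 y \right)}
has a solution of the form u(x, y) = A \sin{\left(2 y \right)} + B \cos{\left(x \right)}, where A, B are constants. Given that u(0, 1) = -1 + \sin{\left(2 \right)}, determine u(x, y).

Substitute the ansatz u = A \sin{\left(2 y \right)} + B \cos{\left(x \right)} into the left-hand side.
Derivatives of the ansatz:
  u_x = - B \sin{\left(x \right)}
  u_y = 2 A \cos{\left(2 y \right)}
Term by term:
  2·(u_x)² = 2 B^{2} \sin^{2}{\left(x \right)}
  -(u_y)² = - 4 A^{2} \cos^{2}{\left(2 y \right)}
So the left-hand side equals
  - 4 A^{2} \cos^{2}{\left(2 y \right)} + 2 B^{2} \sin^{2}{\left(x \right)}
This must equal f(x, y) = 2 \sin^{2}{\left(x \right)} - 4 \cos^{2}{\left(2 y \right)} identically.
Matching coefficients of the independent functions:
  [\sin^{2}{\left(x \right)}]:  2 B^{2} = 2
  [\cos^{2}{\left(2 y \right)}]:  - 4 A^{2} = -4
These equations allow (A, B) = (-1, -1) or (-1, 1) or (1, -1) or (1, 1).
Impose the point condition(s):
  u(0, 1) = -1 + \sin{\left(2 \right)}  ⟹  A \sin{\left(2 \right)} + B = -1 + \sin{\left(2 \right)}
Only A = 1, B = -1 satisfies everything.
Hence u(x, y) = \sin{\left(2 y \right)} - \cos{\left(x \right)}.

Answer: u(x, y) = \sin{\left(2 y \right)} - \cos{\left(x \right)}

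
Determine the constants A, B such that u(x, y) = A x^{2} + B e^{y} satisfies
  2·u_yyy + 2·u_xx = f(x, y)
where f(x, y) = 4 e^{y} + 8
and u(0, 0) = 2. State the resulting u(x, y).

Substitute the ansatz u = A x^{2} + B e^{y} into the left-hand side.
Derivatives of the ansatz:
  u_yyy = B e^{y}
  u_xx = 2 A
Term by term:
  2·u_yyy = 2 B e^{y}
  2·u_xx = 4 A
So the left-hand side equals
  4 A + 2 B e^{y}
This must equal f(x, y) = 4 e^{y} + 8 identically.
Matching coefficients of the independent functions:
  [constant term]:  4 A = 8
  [e^{y}]:  2 B = 4
Solving: A = 2, B = 2.
Check against the point condition:
  u(0, 0) = 2  ⟹  B = 2  ✓
Hence u(x, y) = 2 x^{2} + 2 e^{y}.

Answer: u(x, y) = 2 x^{2} + 2 e^{y}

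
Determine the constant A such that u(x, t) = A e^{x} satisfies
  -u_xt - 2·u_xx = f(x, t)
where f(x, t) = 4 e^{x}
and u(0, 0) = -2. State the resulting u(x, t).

Substitute the ansatz u = A e^{x} into the left-hand side.
Derivatives of the ansatz:
  u_xt = 0
  u_xx = A e^{x}
Term by term:
  -u_xt = 0
  -2·u_xx = - 2 A e^{x}
So the left-hand side equals
  - 2 A e^{x}
This must equal f(x, t) = 4 e^{x} identically.
Matching coefficients of the independent functions:
  [e^{x}]:  - 2 A = 4
Solving: A = -2.
Check against the point condition:
  u(0, 0) = -2  ⟹  A = -2  ✓
Hence u(x, t) = - 2 e^{x}.

Answer: u(x, t) = - 2 e^{x}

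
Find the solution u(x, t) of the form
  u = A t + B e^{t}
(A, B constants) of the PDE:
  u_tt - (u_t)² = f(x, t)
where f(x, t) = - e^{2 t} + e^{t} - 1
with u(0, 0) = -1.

Substitute the ansatz u = A t + B e^{t} into the left-hand side.
Derivatives of the ansatz:
  u_tt = B e^{t}
  u_t = A + B e^{t}
Term by term:
  u_tt = B e^{t}
  -(u_t)² = - A^{2} - 2 A B e^{t} - B^{2} e^{2 t}
So the left-hand side equals
  - A^{2} - 2 A B e^{t} - B^{2} e^{2 t} + B e^{t}
This must equal f(x, t) = - e^{2 t} + e^{t} - 1 identically.
Matching coefficients of the independent functions:
  [constant term]:  - A^{2} = -1
  [e^{t}]:  - 2 A B + B = 1
  [e^{2 t}]:  - B^{2} = -1
Solving: A = 1, B = -1.
Check against the point condition:
  u(0, 0) = -1  ⟹  B = -1  ✓
Hence u(x, t) = t - e^{t}.

Answer: u(x, t) = t - e^{t}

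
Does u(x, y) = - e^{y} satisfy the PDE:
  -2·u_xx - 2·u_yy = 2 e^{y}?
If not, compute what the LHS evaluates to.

Evaluate each term of the left-hand side for u = - e^{y}.
Derivatives:
  u_xx = 0
  u_yy = - e^{y}
Terms:
  -2·u_xx = 0
  -2·u_yy = 2 e^{y}
Sum: LHS = 2 e^{y}
This is exactly the given right-hand side, so u is a solution.

Answer: Yes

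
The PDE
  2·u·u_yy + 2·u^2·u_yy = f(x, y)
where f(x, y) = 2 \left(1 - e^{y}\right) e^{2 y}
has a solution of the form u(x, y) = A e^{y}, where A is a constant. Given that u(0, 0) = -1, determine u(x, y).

Substitute the ansatz u = A e^{y} into the left-hand side.
Derivatives of the ansatz:
  u_yy = A e^{y}
Term by term:
  2·u·u_yy = 2 A^{2} e^{2 y}
  2·u^2·u_yy = 2 A^{3} e^{3 y}
So the left-hand side equals
  2 A^{3} e^{3 y} + 2 A^{2} e^{2 y}
This must equal f(x, y) identically; expanded, f = - 2 e^{3 y} + 2 e^{2 y}.
Matching coefficients of the independent functions:
  [e^{2 y}]:  2 A^{2} = 2
  [e^{3 y}]:  2 A^{3} = -2
Solving: A = -1.
Check against the point condition:
  u(0, 0) = -1  ⟹  A = -1  ✓
Hence u(x, y) = - e^{y}.

Answer: u(x, y) = - e^{y}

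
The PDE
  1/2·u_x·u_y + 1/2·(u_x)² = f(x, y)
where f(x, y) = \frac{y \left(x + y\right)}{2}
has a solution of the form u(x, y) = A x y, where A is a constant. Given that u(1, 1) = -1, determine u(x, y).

Answer: u(x, y) = - x y

Derivation:
Substitute the ansatz u = A x y into the left-hand side.
Derivatives of the ansatz:
  u_x = A y
  u_y = A x
Term by term:
  1/2·u_x·u_y = \frac{A^{2} x y}{2}
  1/2·(u_x)² = \frac{A^{2} y^{2}}{2}
So the left-hand side equals
  \frac{A^{2} x y}{2} + \frac{A^{2} y^{2}}{2}
This must equal f(x, y) identically; expanded, f = \frac{x y}{2} + \frac{y^{2}}{2}.
Matching coefficients of the independent functions:
  [y^{2}, x y]:  \frac{A^{2}}{2} = \frac{1}{2}
These equations allow (A) = (-1) or (1).
Impose the point condition(s):
  u(1, 1) = -1  ⟹  A = -1
Only A = -1 satisfies everything.
Hence u(x, y) = - x y.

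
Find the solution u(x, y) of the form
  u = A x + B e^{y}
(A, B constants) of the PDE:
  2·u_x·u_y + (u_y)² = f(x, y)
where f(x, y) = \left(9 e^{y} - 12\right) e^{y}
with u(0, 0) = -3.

Substitute the ansatz u = A x + B e^{y} into the left-hand side.
Derivatives of the ansatz:
  u_x = A
  u_y = B e^{y}
Term by term:
  2·u_x·u_y = 2 A B e^{y}
  (u_y)² = B^{2} e^{2 y}
So the left-hand side equals
  2 A B e^{y} + B^{2} e^{2 y}
This must equal f(x, y) = \left(9 e^{y} - 12\right) e^{y} identically.
Matching coefficients of the independent functions:
  [e^{y}]:  2 A B = -12
  [e^{2 y}]:  B^{2} = 9
These equations allow (A, B) = (-2, 3) or (2, -3).
Impose the point condition(s):
  u(0, 0) = -3  ⟹  B = -3
Only A = 2, B = -3 satisfies everything.
Hence u(x, y) = 2 x - 3 e^{y}.

Answer: u(x, y) = 2 x - 3 e^{y}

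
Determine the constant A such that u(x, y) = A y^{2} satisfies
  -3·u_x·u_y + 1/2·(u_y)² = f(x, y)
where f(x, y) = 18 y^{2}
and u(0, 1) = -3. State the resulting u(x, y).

Answer: u(x, y) = - 3 y^{2}

Derivation:
Substitute the ansatz u = A y^{2} into the left-hand side.
Derivatives of the ansatz:
  u_x = 0
  u_y = 2 A y
Term by term:
  -3·u_x·u_y = 0
  1/2·(u_y)² = 2 A^{2} y^{2}
So the left-hand side equals
  2 A^{2} y^{2}
This must equal f(x, y) = 18 y^{2} identically.
Matching coefficients of the independent functions:
  [y^{2}]:  2 A^{2} = 18
These equations allow (A) = (-3) or (3).
Impose the point condition(s):
  u(0, 1) = -3  ⟹  A = -3
Only A = -3 satisfies everything.
Hence u(x, y) = - 3 y^{2}.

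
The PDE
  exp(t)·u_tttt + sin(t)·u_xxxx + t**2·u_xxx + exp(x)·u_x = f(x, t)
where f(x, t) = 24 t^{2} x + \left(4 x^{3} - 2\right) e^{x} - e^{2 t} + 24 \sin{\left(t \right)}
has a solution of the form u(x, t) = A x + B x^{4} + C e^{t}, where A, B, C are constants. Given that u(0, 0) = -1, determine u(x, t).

Substitute the ansatz u = A x + B x^{4} + C e^{t} into the left-hand side.
Derivatives of the ansatz:
  u_tttt = C e^{t}
  u_xxxx = 24 B
  u_xxx = 24 B x
  u_x = A + 4 B x^{3}
Term by term:
  exp(t)·u_tttt = C e^{2 t}
  sin(t)·u_xxxx = 24 B \sin{\left(t \right)}
  t**2·u_xxx = 24 B t^{2} x
  exp(x)·u_x = A e^{x} + 4 B x^{3} e^{x}
So the left-hand side equals
  A e^{x} + 24 B t^{2} x + 4 B x^{3} e^{x} + 24 B \sin{\left(t \right)} + C e^{2 t}
This must equal f(x, t) identically; expanded, f = 24 t^{2} x + 4 x^{3} e^{x} - e^{2 t} - 2 e^{x} + 24 \sin{\left(t \right)}.
Matching coefficients of the independent functions:
  [t^{2} x, \sin{\left(t \right)}]:  24 B = 24
  [x^{3} e^{x}]:  4 B = 4
  [e^{2 t}]:  C = -1
  [e^{x}]:  A = -2
Solving: A = -2, B = 1, C = -1.
Check against the point condition:
  u(0, 0) = -1  ⟹  C = -1  ✓
Hence u(x, t) = x^{4} - 2 x - e^{t}.

Answer: u(x, t) = x^{4} - 2 x - e^{t}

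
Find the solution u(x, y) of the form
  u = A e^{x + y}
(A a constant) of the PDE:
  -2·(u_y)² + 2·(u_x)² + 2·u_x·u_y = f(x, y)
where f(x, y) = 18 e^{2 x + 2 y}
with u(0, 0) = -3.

Answer: u(x, y) = - 3 e^{x + y}

Derivation:
Substitute the ansatz u = A e^{x + y} into the left-hand side.
Derivatives of the ansatz:
  u_y = A e^{x} e^{y}
  u_x = A e^{x} e^{y}
Term by term:
  -2·(u_y)² = - 2 A^{2} e^{2 x} e^{2 y}
  2·(u_x)² = 2 A^{2} e^{2 x} e^{2 y}
  2·u_x·u_y = 2 A^{2} e^{2 x} e^{2 y}
So the left-hand side equals
  2 A^{2} e^{2 x} e^{2 y}
This must equal f(x, y) identically; expanded, f = 18 e^{2 x} e^{2 y}.
Matching coefficients of the independent functions:
  [e^{2 x} e^{2 y}]:  2 A^{2} = 18
These equations allow (A) = (-3) or (3).
Impose the point condition(s):
  u(0, 0) = -3  ⟹  A = -3
Only A = -3 satisfies everything.
Hence u(x, y) = - 3 e^{x + y}.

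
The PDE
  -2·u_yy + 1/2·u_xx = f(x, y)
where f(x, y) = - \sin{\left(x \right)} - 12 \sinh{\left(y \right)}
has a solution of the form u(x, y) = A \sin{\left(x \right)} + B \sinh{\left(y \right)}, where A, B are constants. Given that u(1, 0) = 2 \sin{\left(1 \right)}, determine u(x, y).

Answer: u(x, y) = 2 \sin{\left(x \right)} + 6 \sinh{\left(y \right)}

Derivation:
Substitute the ansatz u = A \sin{\left(x \right)} + B \sinh{\left(y \right)} into the left-hand side.
Derivatives of the ansatz:
  u_yy = B \sinh{\left(y \right)}
  u_xx = - A \sin{\left(x \right)}
Term by term:
  -2·u_yy = - 2 B \sinh{\left(y \right)}
  1/2·u_xx = - \frac{A \sin{\left(x \right)}}{2}
So the left-hand side equals
  - \frac{A \sin{\left(x \right)}}{2} - 2 B \sinh{\left(y \right)}
This must equal f(x, y) = - \sin{\left(x \right)} - 12 \sinh{\left(y \right)} identically.
Matching coefficients of the independent functions:
  [\sin{\left(x \right)}]:  - \frac{A}{2} = -1
  [\sinh{\left(y \right)}]:  - 2 B = -12
Solving: A = 2, B = 6.
Check against the point condition:
  u(1, 0) = 2 \sin{\left(1 \right)}  ⟹  A \sin{\left(1 \right)} = 2 \sin{\left(1 \right)}  ✓
Hence u(x, y) = 2 \sin{\left(x \right)} + 6 \sinh{\left(y \right)}.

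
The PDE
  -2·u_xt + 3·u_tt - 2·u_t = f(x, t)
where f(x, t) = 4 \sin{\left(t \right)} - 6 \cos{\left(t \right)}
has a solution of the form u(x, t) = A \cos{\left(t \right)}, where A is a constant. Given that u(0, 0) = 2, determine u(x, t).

Substitute the ansatz u = A \cos{\left(t \right)} into the left-hand side.
Derivatives of the ansatz:
  u_xt = 0
  u_tt = - A \cos{\left(t \right)}
  u_t = - A \sin{\left(t \right)}
Term by term:
  -2·u_xt = 0
  3·u_tt = - 3 A \cos{\left(t \right)}
  -2·u_t = 2 A \sin{\left(t \right)}
So the left-hand side equals
  2 A \sin{\left(t \right)} - 3 A \cos{\left(t \right)}
This must equal f(x, t) = 4 \sin{\left(t \right)} - 6 \cos{\left(t \right)} identically.
Matching coefficients of the independent functions:
  [\sin{\left(t \right)}]:  2 A = 4
  [\cos{\left(t \right)}]:  - 3 A = -6
Solving: A = 2.
Check against the point condition:
  u(0, 0) = 2  ⟹  A = 2  ✓
Hence u(x, t) = 2 \cos{\left(t \right)}.

Answer: u(x, t) = 2 \cos{\left(t \right)}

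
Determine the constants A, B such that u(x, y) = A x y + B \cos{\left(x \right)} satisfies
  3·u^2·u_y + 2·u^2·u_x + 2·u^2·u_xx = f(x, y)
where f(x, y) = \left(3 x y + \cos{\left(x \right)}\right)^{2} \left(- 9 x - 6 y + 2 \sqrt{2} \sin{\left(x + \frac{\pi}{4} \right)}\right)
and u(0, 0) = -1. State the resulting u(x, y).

Answer: u(x, y) = - 3 x y - \cos{\left(x \right)}

Derivation:
Substitute the ansatz u = A x y + B \cos{\left(x \right)} into the left-hand side.
Derivatives of the ansatz:
  u_y = A x
  u_x = A y - B \sin{\left(x \right)}
  u_xx = - B \cos{\left(x \right)}
Term by term:
  3·u^2·u_y = 3 A^{3} x^{3} y^{2} + 6 A^{2} B x^{2} y \cos{\left(x \right)} + 3 A B^{2} x \cos^{2}{\left(x \right)}
  2·u^2·u_x = 2 A^{3} x^{2} y^{3} - 2 A^{2} B x^{2} y^{2} \sin{\left(x \right)} + 4 A^{2} B x y^{2} \cos{\left(x \right)} - 4 A B^{2} x y \sin{\left(x \right)} \cos{\left(x \right)} + 2 A B^{2} y \cos^{2}{\left(x \right)} - 2 B^{3} \sin{\left(x \right)} \cos^{2}{\left(x \right)}
  2·u^2·u_xx = - 2 A^{2} B x^{2} y^{2} \cos{\left(x \right)} - 4 A B^{2} x y \cos^{2}{\left(x \right)} - 2 B^{3} \cos^{3}{\left(x \right)}
So the left-hand side equals
  3 A^{3} x^{3} y^{2} + 2 A^{3} x^{2} y^{3} - 2 A^{2} B x^{2} y^{2} \sin{\left(x \right)} - 2 A^{2} B x^{2} y^{2} \cos{\left(x \right)} + 6 A^{2} B x^{2} y \cos{\left(x \right)} + 4 A^{2} B x y^{2} \cos{\left(x \right)} - 4 A B^{2} x y \sin{\left(x \right)} \cos{\left(x \right)} - 4 A B^{2} x y \cos^{2}{\left(x \right)} + 3 A B^{2} x \cos^{2}{\left(x \right)} + 2 A B^{2} y \cos^{2}{\left(x \right)} - 2 B^{3} \sin{\left(x \right)} \cos^{2}{\left(x \right)} - 2 B^{3} \cos^{3}{\left(x \right)}
This must equal f(x, y) identically; expanded, f = - 81 x^{3} y^{2} - 54 x^{2} y^{3} + 18 x^{2} y^{2} \sin{\left(x \right)} + 18 x^{2} y^{2} \cos{\left(x \right)} - 54 x^{2} y \cos{\left(x \right)} - 36 x y^{2} \cos{\left(x \right)} + 12 x y \sin{\left(x \right)} \cos{\left(x \right)} + 12 x y \cos^{2}{\left(x \right)} - 9 x \cos^{2}{\left(x \right)} - 6 y \cos^{2}{\left(x \right)} + 2 \sin{\left(x \right)} \cos^{2}{\left(x \right)} + 2 \cos^{3}{\left(x \right)}.
Matching coefficients of the independent functions:
  [x \cos^{2}{\left(x \right)}]:  3 A B^{2} = -9
  [x^{2} y^{3}]:  2 A^{3} = -54
  [x^{3} y^{2}]:  3 A^{3} = -81
  [y \cos^{2}{\left(x \right)}]:  2 A B^{2} = -6
  [\sin{\left(x \right)} \cos^{2}{\left(x \right)}, \cos^{3}{\left(x \right)}]:  - 2 B^{3} = 2
  [x y \cos^{2}{\left(x \right)}, x y \sin{\left(x \right)} \cos{\left(x \right)}]:  - 4 A B^{2} = 12
  [x y^{2} \cos{\left(x \right)}]:  4 A^{2} B = -36
  [x^{2} y \cos{\left(x \right)}]:  6 A^{2} B = -54
  [x^{2} y^{2} \sin{\left(x \right)}, x^{2} y^{2} \cos{\left(x \right)}]:  - 2 A^{2} B = 18
Solving: A = -3, B = -1.
Check against the point condition:
  u(0, 0) = -1  ⟹  B = -1  ✓
Hence u(x, y) = - 3 x y - \cos{\left(x \right)}.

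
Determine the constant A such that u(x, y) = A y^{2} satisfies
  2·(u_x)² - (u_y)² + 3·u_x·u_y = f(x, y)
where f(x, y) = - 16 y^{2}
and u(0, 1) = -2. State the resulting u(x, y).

Substitute the ansatz u = A y^{2} into the left-hand side.
Derivatives of the ansatz:
  u_x = 0
  u_y = 2 A y
Term by term:
  2·(u_x)² = 0
  -(u_y)² = - 4 A^{2} y^{2}
  3·u_x·u_y = 0
So the left-hand side equals
  - 4 A^{2} y^{2}
This must equal f(x, y) = - 16 y^{2} identically.
Matching coefficients of the independent functions:
  [y^{2}]:  - 4 A^{2} = -16
These equations allow (A) = (-2) or (2).
Impose the point condition(s):
  u(0, 1) = -2  ⟹  A = -2
Only A = -2 satisfies everything.
Hence u(x, y) = - 2 y^{2}.

Answer: u(x, y) = - 2 y^{2}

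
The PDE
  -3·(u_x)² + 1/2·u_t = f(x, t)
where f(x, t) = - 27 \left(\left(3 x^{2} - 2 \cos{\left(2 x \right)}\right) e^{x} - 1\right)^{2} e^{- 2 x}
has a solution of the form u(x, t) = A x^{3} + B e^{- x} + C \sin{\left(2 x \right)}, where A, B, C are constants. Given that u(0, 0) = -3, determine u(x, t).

Answer: u(x, t) = - 3 x^{3} + 3 \sin{\left(2 x \right)} - 3 e^{- x}

Derivation:
Substitute the ansatz u = A x^{3} + B e^{- x} + C \sin{\left(2 x \right)} into the left-hand side.
Derivatives of the ansatz:
  u_x = 3 A x^{2} - B e^{- x} + 2 C \cos{\left(2 x \right)}
  u_t = 0
Term by term:
  -3·(u_x)² = - 27 A^{2} x^{4} + 18 A B x^{2} e^{- x} - 36 A C x^{2} \cos{\left(2 x \right)} - 3 B^{2} e^{- 2 x} + 12 B C e^{- x} \cos{\left(2 x \right)} - 12 C^{2} \cos^{2}{\left(2 x \right)}
  1/2·u_t = 0
So the left-hand side equals
  - 27 A^{2} x^{4} + 18 A B x^{2} e^{- x} - 36 A C x^{2} \cos{\left(2 x \right)} - 3 B^{2} e^{- 2 x} + 12 B C e^{- x} \cos{\left(2 x \right)} - 12 C^{2} \cos^{2}{\left(2 x \right)}
This must equal f(x, t) identically; expanded, f = - 243 x^{4} + 324 x^{2} \cos{\left(2 x \right)} + 162 x^{2} e^{- x} - 108 \cos^{2}{\left(2 x \right)} - 108 e^{- x} \cos{\left(2 x \right)} - 27 e^{- 2 x}.
Matching coefficients of the independent functions:
  [x^{4}]:  - 27 A^{2} = -243
  [x^{2} e^{- x}]:  18 A B = 162
  [x^{2} \cos{\left(2 x \right)}]:  - 36 A C = 324
  [e^{- x} \cos{\left(2 x \right)}]:  12 B C = -108
  [e^{- 2 x}]:  - 3 B^{2} = -27
  [\cos^{2}{\left(2 x \right)}]:  - 12 C^{2} = -108
These equations allow (A, B, C) = (-3, -3, 3) or (3, 3, -3).
Impose the point condition(s):
  u(0, 0) = -3  ⟹  B = -3
Only A = -3, B = -3, C = 3 satisfies everything.
Hence u(x, t) = - 3 x^{3} + 3 \sin{\left(2 x \right)} - 3 e^{- x}.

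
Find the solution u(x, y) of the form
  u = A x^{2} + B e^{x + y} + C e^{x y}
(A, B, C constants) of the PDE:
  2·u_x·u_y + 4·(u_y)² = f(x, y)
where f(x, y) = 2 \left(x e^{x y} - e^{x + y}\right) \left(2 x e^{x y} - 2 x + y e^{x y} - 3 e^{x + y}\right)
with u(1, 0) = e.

Substitute the ansatz u = A x^{2} + B e^{x + y} + C e^{x y} into the left-hand side.
Derivatives of the ansatz:
  u_x = 2 A x + B e^{x} e^{y} + C y e^{x y}
  u_y = B e^{x} e^{y} + C x e^{x y}
Term by term:
  2·u_x·u_y = 4 A B x e^{x} e^{y} + 4 A C x^{2} e^{x y} + 2 B^{2} e^{2 x} e^{2 y} + 2 B C x e^{x} e^{y} e^{x y} + 2 B C y e^{x} e^{y} e^{x y} + 2 C^{2} x y e^{2 x y}
  4·(u_y)² = 4 B^{2} e^{2 x} e^{2 y} + 8 B C x e^{x} e^{y} e^{x y} + 4 C^{2} x^{2} e^{2 x y}
So the left-hand side equals
  4 A B x e^{x} e^{y} + 4 A C x^{2} e^{x y} + 6 B^{2} e^{2 x} e^{2 y} + 10 B C x e^{x} e^{y} e^{x y} + 2 B C y e^{x} e^{y} e^{x y} + 4 C^{2} x^{2} e^{2 x y} + 2 C^{2} x y e^{2 x y}
This must equal f(x, y) identically; expanded, f = 4 x^{2} e^{2 x y} - 4 x^{2} e^{x y} + 2 x y e^{2 x y} - 10 x e^{x} e^{y} e^{x y} + 4 x e^{x} e^{y} - 2 y e^{x} e^{y} e^{x y} + 6 e^{2 x} e^{2 y}.
Matching coefficients of the independent functions:
  [x^{2} e^{x y}]:  4 A C = -4
  [x^{2} e^{2 x y}]:  4 C^{2} = 4
  [e^{2 x} e^{2 y}]:  6 B^{2} = 6
  [x y e^{2 x y}]:  2 C^{2} = 2
  [x e^{x} e^{y}]:  4 A B = 4
  [x e^{x} e^{y} e^{x y}]:  10 B C = -10
  [y e^{x} e^{y} e^{x y}]:  2 B C = -2
These equations allow (A, B, C) = (-1, -1, 1) or (1, 1, -1).
Impose the point condition(s):
  u(1, 0) = e  ⟹  A + e B + C = e
Only A = 1, B = 1, C = -1 satisfies everything.
Hence u(x, y) = x^{2} - e^{x y} + e^{x + y}.

Answer: u(x, y) = x^{2} - e^{x y} + e^{x + y}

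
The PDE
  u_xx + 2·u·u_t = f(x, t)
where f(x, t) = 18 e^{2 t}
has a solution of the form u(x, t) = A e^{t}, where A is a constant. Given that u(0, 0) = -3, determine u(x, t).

Answer: u(x, t) = - 3 e^{t}

Derivation:
Substitute the ansatz u = A e^{t} into the left-hand side.
Derivatives of the ansatz:
  u_xx = 0
  u_t = A e^{t}
Term by term:
  u_xx = 0
  2·u·u_t = 2 A^{2} e^{2 t}
So the left-hand side equals
  2 A^{2} e^{2 t}
This must equal f(x, t) = 18 e^{2 t} identically.
Matching coefficients of the independent functions:
  [e^{2 t}]:  2 A^{2} = 18
These equations allow (A) = (-3) or (3).
Impose the point condition(s):
  u(0, 0) = -3  ⟹  A = -3
Only A = -3 satisfies everything.
Hence u(x, t) = - 3 e^{t}.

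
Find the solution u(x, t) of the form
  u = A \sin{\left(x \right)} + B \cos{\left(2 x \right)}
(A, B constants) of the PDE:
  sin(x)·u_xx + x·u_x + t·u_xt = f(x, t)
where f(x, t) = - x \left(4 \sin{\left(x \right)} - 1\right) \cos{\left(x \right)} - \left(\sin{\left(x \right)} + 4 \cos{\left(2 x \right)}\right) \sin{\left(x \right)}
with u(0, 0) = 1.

Answer: u(x, t) = \sin{\left(x \right)} + \cos{\left(2 x \right)}

Derivation:
Substitute the ansatz u = A \sin{\left(x \right)} + B \cos{\left(2 x \right)} into the left-hand side.
Derivatives of the ansatz:
  u_xx = - A \sin{\left(x \right)} - 4 B \cos{\left(2 x \right)}
  u_x = A \cos{\left(x \right)} - 2 B \sin{\left(2 x \right)}
  u_xt = 0
Term by term:
  sin(x)·u_xx = - A \sin^{2}{\left(x \right)} - 4 B \sin{\left(x \right)} \cos{\left(2 x \right)}
  x·u_x = A x \cos{\left(x \right)} - 2 B x \sin{\left(2 x \right)}
  t·u_xt = 0
So the left-hand side equals
  A x \cos{\left(x \right)} - A \sin^{2}{\left(x \right)} - 2 B x \sin{\left(2 x \right)} - 4 B \sin{\left(x \right)} \cos{\left(2 x \right)}
This must equal f(x, t) identically; expanded, f = - 2 x \sin{\left(2 x \right)} + x \cos{\left(x \right)} - \sin^{2}{\left(x \right)} - 4 \sin{\left(x \right)} \cos{\left(2 x \right)}.
Matching coefficients of the independent functions:
  [x \sin{\left(2 x \right)}]:  - 2 B = -2
  [x \cos{\left(x \right)}]:  A = 1
  [\sin{\left(x \right)} \cos{\left(2 x \right)}]:  - 4 B = -4
  [\sin^{2}{\left(x \right)}]:  - A = -1
Solving: A = 1, B = 1.
Check against the point condition:
  u(0, 0) = 1  ⟹  B = 1  ✓
Hence u(x, t) = \sin{\left(x \right)} + \cos{\left(2 x \right)}.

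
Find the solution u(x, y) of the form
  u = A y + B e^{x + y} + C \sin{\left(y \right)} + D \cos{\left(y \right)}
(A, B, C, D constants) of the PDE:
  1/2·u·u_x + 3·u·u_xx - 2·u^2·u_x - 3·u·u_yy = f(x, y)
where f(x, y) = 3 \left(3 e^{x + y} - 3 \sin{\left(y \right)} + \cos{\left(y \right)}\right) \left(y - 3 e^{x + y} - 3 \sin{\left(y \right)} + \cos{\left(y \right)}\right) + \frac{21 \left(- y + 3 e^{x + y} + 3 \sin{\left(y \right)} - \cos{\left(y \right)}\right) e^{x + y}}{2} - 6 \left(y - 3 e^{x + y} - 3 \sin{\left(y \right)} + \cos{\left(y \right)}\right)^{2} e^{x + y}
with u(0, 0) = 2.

Substitute the ansatz u = A y + B e^{x + y} + C \sin{\left(y \right)} + D \cos{\left(y \right)} into the left-hand side.
Derivatives of the ansatz:
  u_x = B e^{x} e^{y}
  u_xx = B e^{x} e^{y}
  u_yy = B e^{x} e^{y} - C \sin{\left(y \right)} - D \cos{\left(y \right)}
Term by term:
  1/2·u·u_x = \frac{A B y e^{x} e^{y}}{2} + \frac{B^{2} e^{2 x} e^{2 y}}{2} + \frac{B C e^{x} e^{y} \sin{\left(y \right)}}{2} + \frac{B D e^{x} e^{y} \cos{\left(y \right)}}{2}
  3·u·u_xx = 3 A B y e^{x} e^{y} + 3 B^{2} e^{2 x} e^{2 y} + 3 B C e^{x} e^{y} \sin{\left(y \right)} + 3 B D e^{x} e^{y} \cos{\left(y \right)}
  -2·u^2·u_x = - 2 A^{2} B y^{2} e^{x} e^{y} - 4 A B^{2} y e^{2 x} e^{2 y} - 4 A B C y e^{x} e^{y} \sin{\left(y \right)} - 4 A B D y e^{x} e^{y} \cos{\left(y \right)} - 2 B^{3} e^{3 x} e^{3 y} - 4 B^{2} C e^{2 x} e^{2 y} \sin{\left(y \right)} - 4 B^{2} D e^{2 x} e^{2 y} \cos{\left(y \right)} - 2 B C^{2} e^{x} e^{y} \sin^{2}{\left(y \right)} - 4 B C D e^{x} e^{y} \sin{\left(y \right)} \cos{\left(y \right)} - 2 B D^{2} e^{x} e^{y} \cos^{2}{\left(y \right)}
  -3·u·u_yy = - 3 A B y e^{x} e^{y} + 3 A C y \sin{\left(y \right)} + 3 A D y \cos{\left(y \right)} - 3 B^{2} e^{2 x} e^{2 y} + 3 C^{2} \sin^{2}{\left(y \right)} + 6 C D \sin{\left(y \right)} \cos{\left(y \right)} + 3 D^{2} \cos^{2}{\left(y \right)}
So the left-hand side equals
  - 2 A^{2} B y^{2} e^{x} e^{y} - 4 A B^{2} y e^{2 x} e^{2 y} - 4 A B C y e^{x} e^{y} \sin{\left(y \right)} - 4 A B D y e^{x} e^{y} \cos{\left(y \right)} + \frac{A B y e^{x} e^{y}}{2} + 3 A C y \sin{\left(y \right)} + 3 A D y \cos{\left(y \right)} - 2 B^{3} e^{3 x} e^{3 y} - 4 B^{2} C e^{2 x} e^{2 y} \sin{\left(y \right)} - 4 B^{2} D e^{2 x} e^{2 y} \cos{\left(y \right)} + \frac{B^{2} e^{2 x} e^{2 y}}{2} - 2 B C^{2} e^{x} e^{y} \sin^{2}{\left(y \right)} - 4 B C D e^{x} e^{y} \sin{\left(y \right)} \cos{\left(y \right)} + \frac{7 B C e^{x} e^{y} \sin{\left(y \right)}}{2} - 2 B D^{2} e^{x} e^{y} \cos^{2}{\left(y \right)} + \frac{7 B D e^{x} e^{y} \cos{\left(y \right)}}{2} + 3 C^{2} \sin^{2}{\left(y \right)} + 6 C D \sin{\left(y \right)} \cos{\left(y \right)} + 3 D^{2} \cos^{2}{\left(y \right)}
This must equal f(x, y) identically; expanded, f = - 6 y^{2} e^{x} e^{y} + 36 y e^{2 x} e^{2 y} + 36 y e^{x} e^{y} \sin{\left(y \right)} - 12 y e^{x} e^{y} \cos{\left(y \right)} - \frac{3 y e^{x} e^{y}}{2} - 9 y \sin{\left(y \right)} + 3 y \cos{\left(y \right)} - 54 e^{3 x} e^{3 y} - 108 e^{2 x} e^{2 y} \sin{\left(y \right)} + 36 e^{2 x} e^{2 y} \cos{\left(y \right)} + \frac{9 e^{2 x} e^{2 y}}{2} - 54 e^{x} e^{y} \sin^{2}{\left(y \right)} + 36 e^{x} e^{y} \sin{\left(y \right)} \cos{\left(y \right)} + \frac{63 e^{x} e^{y} \sin{\left(y \right)}}{2} - 6 e^{x} e^{y} \cos^{2}{\left(y \right)} - \frac{21 e^{x} e^{y} \cos{\left(y \right)}}{2} + 27 \sin^{2}{\left(y \right)} - 18 \sin{\left(y \right)} \cos{\left(y \right)} + 3 \cos^{2}{\left(y \right)}.
Matching coefficients of the independent functions:
(each divided by its leading coefficient; functions giving the same equation are listed together)
  [y \sin{\left(y \right)}]:  A C + 3 = 0
  [y \cos{\left(y \right)}]:  A D - 1 = 0
  [e^{2 x} e^{2 y}]:  B^{2} - 9 = 0
  [e^{3 x} e^{3 y}]:  B^{3} - 27 = 0
  [\sin{\left(y \right)} \cos{\left(y \right)}]:  C D + 3 = 0
  [y e^{x} e^{y}]:  A B + 3 = 0
  [y e^{2 x} e^{2 y}]:  A B^{2} + 9 = 0
  [y^{2} e^{x} e^{y}]:  A^{2} B - 3 = 0
  [e^{x} e^{y} \sin{\left(y \right)}]:  B C - 9 = 0
  [e^{x} e^{y} \sin^{2}{\left(y \right)}]:  B C^{2} - 27 = 0
  [e^{x} e^{y} \cos{\left(y \right)}]:  B D + 3 = 0
  [e^{x} e^{y} \cos^{2}{\left(y \right)}]:  B D^{2} - 3 = 0
  [e^{2 x} e^{2 y} \sin{\left(y \right)}]:  B^{2} C - 27 = 0
  [e^{2 x} e^{2 y} \cos{\left(y \right)}]:  B^{2} D + 9 = 0
  [y e^{x} e^{y} \sin{\left(y \right)}]:  A B C + 9 = 0
  [y e^{x} e^{y} \cos{\left(y \right)}]:  A B D - 3 = 0
  [e^{x} e^{y} \sin{\left(y \right)} \cos{\left(y \right)}]:  B C D + 9 = 0
  [\sin^{2}{\left(y \right)}]:  C^{2} - 9 = 0
  [\cos^{2}{\left(y \right)}]:  D^{2} - 1 = 0
Solving: A = -1, B = 3, C = 3, D = -1.
Check against the point condition:
  u(0, 0) = 2  ⟹  B + D = 2  ✓
Hence u(x, y) = - y + 3 e^{x + y} + 3 \sin{\left(y \right)} - \cos{\left(y \right)}.

Answer: u(x, y) = - y + 3 e^{x + y} + 3 \sin{\left(y \right)} - \cos{\left(y \right)}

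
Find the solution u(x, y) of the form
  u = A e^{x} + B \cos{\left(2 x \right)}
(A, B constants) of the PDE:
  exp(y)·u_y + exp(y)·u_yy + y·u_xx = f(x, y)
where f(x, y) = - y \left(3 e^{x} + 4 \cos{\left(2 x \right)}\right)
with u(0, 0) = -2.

Answer: u(x, y) = - 3 e^{x} + \cos{\left(2 x \right)}

Derivation:
Substitute the ansatz u = A e^{x} + B \cos{\left(2 x \right)} into the left-hand side.
Derivatives of the ansatz:
  u_y = 0
  u_yy = 0
  u_xx = A e^{x} - 4 B \cos{\left(2 x \right)}
Term by term:
  exp(y)·u_y = 0
  exp(y)·u_yy = 0
  y·u_xx = A y e^{x} - 4 B y \cos{\left(2 x \right)}
So the left-hand side equals
  A y e^{x} - 4 B y \cos{\left(2 x \right)}
This must equal f(x, y) = - y \left(3 e^{x} + 4 \cos{\left(2 x \right)}\right) identically.
Matching coefficients of the independent functions:
  [y e^{x}]:  A = -3
  [y \cos{\left(2 x \right)}]:  - 4 B = -4
Solving: A = -3, B = 1.
Check against the point condition:
  u(0, 0) = -2  ⟹  A + B = -2  ✓
Hence u(x, y) = - 3 e^{x} + \cos{\left(2 x \right)}.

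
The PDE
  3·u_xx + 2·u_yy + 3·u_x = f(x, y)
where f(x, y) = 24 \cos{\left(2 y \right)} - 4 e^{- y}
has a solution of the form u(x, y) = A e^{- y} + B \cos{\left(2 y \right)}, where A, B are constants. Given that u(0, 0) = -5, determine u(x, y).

Substitute the ansatz u = A e^{- y} + B \cos{\left(2 y \right)} into the left-hand side.
Derivatives of the ansatz:
  u_xx = 0
  u_yy = A e^{- y} - 4 B \cos{\left(2 y \right)}
  u_x = 0
Term by term:
  3·u_xx = 0
  2·u_yy = 2 A e^{- y} - 8 B \cos{\left(2 y \right)}
  3·u_x = 0
So the left-hand side equals
  2 A e^{- y} - 8 B \cos{\left(2 y \right)}
This must equal f(x, y) = 24 \cos{\left(2 y \right)} - 4 e^{- y} identically.
Matching coefficients of the independent functions:
  [e^{- y}]:  2 A = -4
  [\cos{\left(2 y \right)}]:  - 8 B = 24
Solving: A = -2, B = -3.
Check against the point condition:
  u(0, 0) = -5  ⟹  A + B = -5  ✓
Hence u(x, y) = - 3 \cos{\left(2 y \right)} - 2 e^{- y}.

Answer: u(x, y) = - 3 \cos{\left(2 y \right)} - 2 e^{- y}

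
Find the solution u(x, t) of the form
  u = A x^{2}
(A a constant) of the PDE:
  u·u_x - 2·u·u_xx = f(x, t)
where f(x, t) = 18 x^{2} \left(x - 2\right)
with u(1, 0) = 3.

Substitute the ansatz u = A x^{2} into the left-hand side.
Derivatives of the ansatz:
  u_x = 2 A x
  u_xx = 2 A
Term by term:
  u·u_x = 2 A^{2} x^{3}
  -2·u·u_xx = - 4 A^{2} x^{2}
So the left-hand side equals
  2 A^{2} x^{3} - 4 A^{2} x^{2}
This must equal f(x, t) identically; expanded, f = 18 x^{3} - 36 x^{2}.
Matching coefficients of the independent functions:
  [x^{2}]:  - 4 A^{2} = -36
  [x^{3}]:  2 A^{2} = 18
These equations allow (A) = (-3) or (3).
Impose the point condition(s):
  u(1, 0) = 3  ⟹  A = 3
Only A = 3 satisfies everything.
Hence u(x, t) = 3 x^{2}.

Answer: u(x, t) = 3 x^{2}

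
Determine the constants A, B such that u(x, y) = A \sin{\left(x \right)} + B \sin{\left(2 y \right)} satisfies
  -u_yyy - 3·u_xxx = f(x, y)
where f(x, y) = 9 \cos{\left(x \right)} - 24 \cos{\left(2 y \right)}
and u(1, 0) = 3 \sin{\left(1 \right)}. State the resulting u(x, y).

Substitute the ansatz u = A \sin{\left(x \right)} + B \sin{\left(2 y \right)} into the left-hand side.
Derivatives of the ansatz:
  u_yyy = - 8 B \cos{\left(2 y \right)}
  u_xxx = - A \cos{\left(x \right)}
Term by term:
  -u_yyy = 8 B \cos{\left(2 y \right)}
  -3·u_xxx = 3 A \cos{\left(x \right)}
So the left-hand side equals
  3 A \cos{\left(x \right)} + 8 B \cos{\left(2 y \right)}
This must equal f(x, y) = 9 \cos{\left(x \right)} - 24 \cos{\left(2 y \right)} identically.
Matching coefficients of the independent functions:
  [\cos{\left(x \right)}]:  3 A = 9
  [\cos{\left(2 y \right)}]:  8 B = -24
Solving: A = 3, B = -3.
Check against the point condition:
  u(1, 0) = 3 \sin{\left(1 \right)}  ⟹  A \sin{\left(1 \right)} = 3 \sin{\left(1 \right)}  ✓
Hence u(x, y) = 3 \sin{\left(x \right)} - 3 \sin{\left(2 y \right)}.

Answer: u(x, y) = 3 \sin{\left(x \right)} - 3 \sin{\left(2 y \right)}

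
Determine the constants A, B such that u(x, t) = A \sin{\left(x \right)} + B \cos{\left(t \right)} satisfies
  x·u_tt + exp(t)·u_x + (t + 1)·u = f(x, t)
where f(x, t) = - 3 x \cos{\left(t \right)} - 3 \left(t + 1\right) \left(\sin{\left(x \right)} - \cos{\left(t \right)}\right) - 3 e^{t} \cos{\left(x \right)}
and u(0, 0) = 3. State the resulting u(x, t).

Substitute the ansatz u = A \sin{\left(x \right)} + B \cos{\left(t \right)} into the left-hand side.
Derivatives of the ansatz:
  u_tt = - B \cos{\left(t \right)}
  u_x = A \cos{\left(x \right)}
Term by term:
  x·u_tt = - B x \cos{\left(t \right)}
  exp(t)·u_x = A e^{t} \cos{\left(x \right)}
  (t + 1)·u = A t \sin{\left(x \right)} + A \sin{\left(x \right)} + B t \cos{\left(t \right)} + B \cos{\left(t \right)}
So the left-hand side equals
  A t \sin{\left(x \right)} + A e^{t} \cos{\left(x \right)} + A \sin{\left(x \right)} + B t \cos{\left(t \right)} - B x \cos{\left(t \right)} + B \cos{\left(t \right)}
This must equal f(x, t) identically; expanded, f = - 3 t \sin{\left(x \right)} + 3 t \cos{\left(t \right)} - 3 x \cos{\left(t \right)} - 3 e^{t} \cos{\left(x \right)} - 3 \sin{\left(x \right)} + 3 \cos{\left(t \right)}.
Matching coefficients of the independent functions:
  [t \sin{\left(x \right)}, e^{t} \cos{\left(x \right)}, \sin{\left(x \right)}]:  A = -3
  [t \cos{\left(t \right)}, \cos{\left(t \right)}]:  B = 3
  [x \cos{\left(t \right)}]:  - B = -3
Solving: A = -3, B = 3.
Check against the point condition:
  u(0, 0) = 3  ⟹  B = 3  ✓
Hence u(x, t) = - 3 \sin{\left(x \right)} + 3 \cos{\left(t \right)}.

Answer: u(x, t) = - 3 \sin{\left(x \right)} + 3 \cos{\left(t \right)}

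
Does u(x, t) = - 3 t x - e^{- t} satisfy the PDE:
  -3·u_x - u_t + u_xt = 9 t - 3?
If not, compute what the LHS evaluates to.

Evaluate each term of the left-hand side for u = - 3 t x - e^{- t}.
Derivatives:
  u_x = - 3 t
  u_t = - 3 x + e^{- t}
  u_xt = -3
Terms:
  -3·u_x = 9 t
  -u_t = 3 x - e^{- t}
  u_xt = -3
Sum: LHS = 9 t + 3 x - 3 - e^{- t}
Given right-hand side: 9 t - 3. Difference LHS − RHS = 3 x - e^{- t} ≠ 0, so u is not a solution.

Answer: No, the LHS evaluates to 9 t + 3 x - 3 - e^{- t}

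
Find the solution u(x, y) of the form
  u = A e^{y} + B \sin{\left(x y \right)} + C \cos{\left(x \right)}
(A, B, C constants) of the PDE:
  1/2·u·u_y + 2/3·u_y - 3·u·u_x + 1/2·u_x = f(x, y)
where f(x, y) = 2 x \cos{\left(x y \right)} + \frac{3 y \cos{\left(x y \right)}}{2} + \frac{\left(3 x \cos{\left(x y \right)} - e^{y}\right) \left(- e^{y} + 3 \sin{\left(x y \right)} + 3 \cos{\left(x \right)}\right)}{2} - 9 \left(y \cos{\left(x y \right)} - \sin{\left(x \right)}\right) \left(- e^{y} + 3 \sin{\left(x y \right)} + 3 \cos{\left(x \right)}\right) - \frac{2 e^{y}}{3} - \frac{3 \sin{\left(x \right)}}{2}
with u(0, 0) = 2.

Substitute the ansatz u = A e^{y} + B \sin{\left(x y \right)} + C \cos{\left(x \right)} into the left-hand side.
Derivatives of the ansatz:
  u_y = A e^{y} + B x \cos{\left(x y \right)}
  u_x = B y \cos{\left(x y \right)} - C \sin{\left(x \right)}
Term by term:
  1/2·u·u_y = \frac{A^{2} e^{2 y}}{2} + \frac{A B x e^{y} \cos{\left(x y \right)}}{2} + \frac{A B e^{y} \sin{\left(x y \right)}}{2} + \frac{A C e^{y} \cos{\left(x \right)}}{2} + \frac{B^{2} x \sin{\left(x y \right)} \cos{\left(x y \right)}}{2} + \frac{B C x \cos{\left(x \right)} \cos{\left(x y \right)}}{2}
  2/3·u_y = \frac{2 A e^{y}}{3} + \frac{2 B x \cos{\left(x y \right)}}{3}
  -3·u·u_x = - 3 A B y e^{y} \cos{\left(x y \right)} + 3 A C e^{y} \sin{\left(x \right)} - 3 B^{2} y \sin{\left(x y \right)} \cos{\left(x y \right)} - 3 B C y \cos{\left(x \right)} \cos{\left(x y \right)} + 3 B C \sin{\left(x \right)} \sin{\left(x y \right)} + 3 C^{2} \sin{\left(x \right)} \cos{\left(x \right)}
  1/2·u_x = \frac{B y \cos{\left(x y \right)}}{2} - \frac{C \sin{\left(x \right)}}{2}
So the left-hand side equals
  \frac{A^{2} e^{2 y}}{2} + \frac{A B x e^{y} \cos{\left(x y \right)}}{2} - 3 A B y e^{y} \cos{\left(x y \right)} + \frac{A B e^{y} \sin{\left(x y \right)}}{2} + 3 A C e^{y} \sin{\left(x \right)} + \frac{A C e^{y} \cos{\left(x \right)}}{2} + \frac{2 A e^{y}}{3} + \frac{B^{2} x \sin{\left(x y \right)} \cos{\left(x y \right)}}{2} - 3 B^{2} y \sin{\left(x y \right)} \cos{\left(x y \right)} + \frac{B C x \cos{\left(x \right)} \cos{\left(x y \right)}}{2} - 3 B C y \cos{\left(x \right)} \cos{\left(x y \right)} + 3 B C \sin{\left(x \right)} \sin{\left(x y \right)} + \frac{2 B x \cos{\left(x y \right)}}{3} + \frac{B y \cos{\left(x y \right)}}{2} + 3 C^{2} \sin{\left(x \right)} \cos{\left(x \right)} - \frac{C \sin{\left(x \right)}}{2}
This must equal f(x, y) identically; expanded, f = - \frac{3 x e^{y} \cos{\left(x y \right)}}{2} + \frac{9 x \sin{\left(x y \right)} \cos{\left(x y \right)}}{2} + \frac{9 x \cos{\left(x \right)} \cos{\left(x y \right)}}{2} + 2 x \cos{\left(x y \right)} + 9 y e^{y} \cos{\left(x y \right)} - 27 y \sin{\left(x y \right)} \cos{\left(x y \right)} - 27 y \cos{\left(x \right)} \cos{\left(x y \right)} + \frac{3 y \cos{\left(x y \right)}}{2} + \frac{e^{2 y}}{2} - 9 e^{y} \sin{\left(x \right)} - \frac{3 e^{y} \sin{\left(x y \right)}}{2} - \frac{3 e^{y} \cos{\left(x \right)}}{2} - \frac{2 e^{y}}{3} + 27 \sin{\left(x \right)} \sin{\left(x y \right)} + 27 \sin{\left(x \right)} \cos{\left(x \right)} - \frac{3 \sin{\left(x \right)}}{2}.
Matching coefficients of the independent functions:
(each divided by its leading coefficient; functions giving the same equation are listed together)
  [x \cos{\left(x y \right)}, y \cos{\left(x y \right)}]:  B - 3 = 0
  [e^{y} \sin{\left(x \right)}, e^{y} \cos{\left(x \right)}]:  A C + 3 = 0
  [e^{y} \sin{\left(x y \right)}, x e^{y} \cos{\left(x y \right)}, y e^{y} \cos{\left(x y \right)}]:  A B + 3 = 0
  [\sin{\left(x \right)} \sin{\left(x y \right)}, x \cos{\left(x \right)} \cos{\left(x y \right)}, y \cos{\left(x \right)} \cos{\left(x y \right)}]:  B C - 9 = 0
  [\sin{\left(x \right)} \cos{\left(x \right)}]:  C^{2} - 9 = 0
  [x \sin{\left(x y \right)} \cos{\left(x y \right)}, y \sin{\left(x y \right)} \cos{\left(x y \right)}]:  B^{2} - 9 = 0
  [e^{y}]:  A + 1 = 0
  [e^{2 y}]:  A^{2} - 1 = 0
  [\sin{\left(x \right)}]:  C - 3 = 0
Solving: A = -1, B = 3, C = 3.
Check against the point condition:
  u(0, 0) = 2  ⟹  A + C = 2  ✓
Hence u(x, y) = - e^{y} + 3 \sin{\left(x y \right)} + 3 \cos{\left(x \right)}.

Answer: u(x, y) = - e^{y} + 3 \sin{\left(x y \right)} + 3 \cos{\left(x \right)}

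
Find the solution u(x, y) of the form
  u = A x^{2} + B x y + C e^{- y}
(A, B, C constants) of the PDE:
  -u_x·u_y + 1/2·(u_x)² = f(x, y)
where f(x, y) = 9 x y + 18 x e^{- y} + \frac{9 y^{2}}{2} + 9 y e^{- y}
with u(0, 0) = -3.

Answer: u(x, y) = - 3 x^{2} - 3 x y - 3 e^{- y}

Derivation:
Substitute the ansatz u = A x^{2} + B x y + C e^{- y} into the left-hand side.
Derivatives of the ansatz:
  u_x = 2 A x + B y
  u_y = B x - C e^{- y}
Term by term:
  -u_x·u_y = - 2 A B x^{2} + 2 A C x e^{- y} - B^{2} x y + B C y e^{- y}
  1/2·(u_x)² = 2 A^{2} x^{2} + 2 A B x y + \frac{B^{2} y^{2}}{2}
So the left-hand side equals
  2 A^{2} x^{2} - 2 A B x^{2} + 2 A B x y + 2 A C x e^{- y} - B^{2} x y + \frac{B^{2} y^{2}}{2} + B C y e^{- y}
This must equal f(x, y) = 9 x y + 18 x e^{- y} + \frac{9 y^{2}}{2} + 9 y e^{- y} identically.
Matching coefficients of the independent functions:
  [x^{2}]:  2 A^{2} - 2 A B = 0
  [y^{2}]:  \frac{B^{2}}{2} = \frac{9}{2}
  [x y]:  2 A B - B^{2} = 9
  [x e^{- y}]:  2 A C = 18
  [y e^{- y}]:  B C = 9
These equations allow (A, B, C) = (-3, -3, -3) or (3, 3, 3).
Impose the point condition(s):
  u(0, 0) = -3  ⟹  C = -3
Only A = -3, B = -3, C = -3 satisfies everything.
Hence u(x, y) = - 3 x^{2} - 3 x y - 3 e^{- y}.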